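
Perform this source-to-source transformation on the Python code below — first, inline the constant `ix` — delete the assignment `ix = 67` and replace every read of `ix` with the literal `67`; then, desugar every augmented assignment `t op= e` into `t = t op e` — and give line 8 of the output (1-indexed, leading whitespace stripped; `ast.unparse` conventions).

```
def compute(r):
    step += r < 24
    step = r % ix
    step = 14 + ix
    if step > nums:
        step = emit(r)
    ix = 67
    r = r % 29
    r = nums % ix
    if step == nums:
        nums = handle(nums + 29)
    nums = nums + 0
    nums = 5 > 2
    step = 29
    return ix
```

r = nums % 67

Transformed code:
def compute(r):
    step = step + (r < 24)
    step = r % 67
    step = 14 + 67
    if step > nums:
        step = emit(r)
    r = r % 29
    r = nums % 67
    if step == nums:
        nums = handle(nums + 29)
    nums = nums + 0
    nums = 5 > 2
    step = 29
    return 67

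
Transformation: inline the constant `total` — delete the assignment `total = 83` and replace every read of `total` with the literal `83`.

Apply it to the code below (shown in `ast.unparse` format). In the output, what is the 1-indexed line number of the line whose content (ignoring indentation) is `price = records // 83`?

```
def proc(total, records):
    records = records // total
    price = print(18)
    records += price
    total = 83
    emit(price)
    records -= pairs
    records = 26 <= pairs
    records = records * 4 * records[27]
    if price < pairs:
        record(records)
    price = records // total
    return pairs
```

11

Transformed code:
def proc(total, records):
    records = records // 83
    price = print(18)
    records += price
    emit(price)
    records -= pairs
    records = 26 <= pairs
    records = records * 4 * records[27]
    if price < pairs:
        record(records)
    price = records // 83
    return pairs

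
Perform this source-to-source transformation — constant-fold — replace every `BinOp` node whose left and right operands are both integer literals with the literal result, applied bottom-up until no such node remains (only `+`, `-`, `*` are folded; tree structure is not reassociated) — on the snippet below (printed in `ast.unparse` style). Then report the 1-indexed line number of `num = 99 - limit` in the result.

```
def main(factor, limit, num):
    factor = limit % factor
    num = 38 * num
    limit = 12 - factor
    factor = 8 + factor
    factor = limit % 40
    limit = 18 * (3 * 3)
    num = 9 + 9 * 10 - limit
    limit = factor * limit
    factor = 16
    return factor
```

Transformed code:
def main(factor, limit, num):
    factor = limit % factor
    num = 38 * num
    limit = 12 - factor
    factor = 8 + factor
    factor = limit % 40
    limit = 162
    num = 99 - limit
    limit = factor * limit
    factor = 16
    return factor

8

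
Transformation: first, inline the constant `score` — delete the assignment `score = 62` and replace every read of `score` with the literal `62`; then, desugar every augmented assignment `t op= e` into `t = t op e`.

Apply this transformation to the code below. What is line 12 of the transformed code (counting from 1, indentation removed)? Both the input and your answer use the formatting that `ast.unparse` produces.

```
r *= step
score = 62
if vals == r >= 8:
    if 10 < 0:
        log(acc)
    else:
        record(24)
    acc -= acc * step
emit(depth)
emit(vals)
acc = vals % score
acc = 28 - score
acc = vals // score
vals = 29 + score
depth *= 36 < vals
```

Transformed code:
r = r * step
if vals == r >= 8:
    if 10 < 0:
        log(acc)
    else:
        record(24)
    acc = acc - acc * step
emit(depth)
emit(vals)
acc = vals % 62
acc = 28 - 62
acc = vals // 62
vals = 29 + 62
depth = depth * (36 < vals)

acc = vals // 62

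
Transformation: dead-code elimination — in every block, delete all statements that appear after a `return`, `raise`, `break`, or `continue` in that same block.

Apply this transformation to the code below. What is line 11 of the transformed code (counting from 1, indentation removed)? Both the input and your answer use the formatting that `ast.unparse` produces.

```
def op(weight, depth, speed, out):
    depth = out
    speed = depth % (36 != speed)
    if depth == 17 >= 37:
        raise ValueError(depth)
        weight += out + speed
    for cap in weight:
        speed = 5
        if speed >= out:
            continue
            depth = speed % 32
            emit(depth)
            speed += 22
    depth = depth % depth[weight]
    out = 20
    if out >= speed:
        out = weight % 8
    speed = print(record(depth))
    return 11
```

Transformed code:
def op(weight, depth, speed, out):
    depth = out
    speed = depth % (36 != speed)
    if depth == 17 >= 37:
        raise ValueError(depth)
    for cap in weight:
        speed = 5
        if speed >= out:
            continue
    depth = depth % depth[weight]
    out = 20
    if out >= speed:
        out = weight % 8
    speed = print(record(depth))
    return 11

out = 20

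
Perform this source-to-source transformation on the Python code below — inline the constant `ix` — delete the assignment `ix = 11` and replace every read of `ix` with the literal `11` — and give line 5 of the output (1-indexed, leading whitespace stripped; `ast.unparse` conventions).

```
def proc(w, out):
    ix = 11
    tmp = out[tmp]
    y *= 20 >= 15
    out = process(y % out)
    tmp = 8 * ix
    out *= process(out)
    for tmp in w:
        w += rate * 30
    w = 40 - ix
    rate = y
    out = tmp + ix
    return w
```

tmp = 8 * 11

Transformed code:
def proc(w, out):
    tmp = out[tmp]
    y *= 20 >= 15
    out = process(y % out)
    tmp = 8 * 11
    out *= process(out)
    for tmp in w:
        w += rate * 30
    w = 40 - 11
    rate = y
    out = tmp + 11
    return w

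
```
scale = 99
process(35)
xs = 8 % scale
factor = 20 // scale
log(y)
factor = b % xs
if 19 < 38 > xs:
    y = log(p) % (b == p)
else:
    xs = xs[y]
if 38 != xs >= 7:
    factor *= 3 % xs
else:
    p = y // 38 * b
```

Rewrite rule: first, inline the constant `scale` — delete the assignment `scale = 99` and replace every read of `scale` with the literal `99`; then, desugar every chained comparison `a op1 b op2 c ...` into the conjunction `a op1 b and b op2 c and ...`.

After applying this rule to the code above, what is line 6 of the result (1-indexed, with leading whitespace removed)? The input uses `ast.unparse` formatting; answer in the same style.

Transformed code:
process(35)
xs = 8 % 99
factor = 20 // 99
log(y)
factor = b % xs
if 19 < 38 and 38 > xs:
    y = log(p) % (b == p)
else:
    xs = xs[y]
if 38 != xs and xs >= 7:
    factor *= 3 % xs
else:
    p = y // 38 * b

if 19 < 38 and 38 > xs:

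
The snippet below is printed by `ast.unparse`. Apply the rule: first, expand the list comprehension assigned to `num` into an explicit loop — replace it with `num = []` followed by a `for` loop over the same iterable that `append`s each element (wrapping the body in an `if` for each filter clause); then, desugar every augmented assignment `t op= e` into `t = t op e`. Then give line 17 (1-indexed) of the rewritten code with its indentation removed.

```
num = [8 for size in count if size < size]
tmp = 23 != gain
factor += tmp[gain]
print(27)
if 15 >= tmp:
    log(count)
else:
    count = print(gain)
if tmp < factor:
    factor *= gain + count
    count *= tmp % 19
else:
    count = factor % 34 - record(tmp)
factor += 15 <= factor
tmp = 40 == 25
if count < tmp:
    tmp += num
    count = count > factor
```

Transformed code:
num = []
for size in count:
    if size < size:
        num.append(8)
tmp = 23 != gain
factor = factor + tmp[gain]
print(27)
if 15 >= tmp:
    log(count)
else:
    count = print(gain)
if tmp < factor:
    factor = factor * (gain + count)
    count = count * (tmp % 19)
else:
    count = factor % 34 - record(tmp)
factor = factor + (15 <= factor)
tmp = 40 == 25
if count < tmp:
    tmp = tmp + num
    count = count > factor

factor = factor + (15 <= factor)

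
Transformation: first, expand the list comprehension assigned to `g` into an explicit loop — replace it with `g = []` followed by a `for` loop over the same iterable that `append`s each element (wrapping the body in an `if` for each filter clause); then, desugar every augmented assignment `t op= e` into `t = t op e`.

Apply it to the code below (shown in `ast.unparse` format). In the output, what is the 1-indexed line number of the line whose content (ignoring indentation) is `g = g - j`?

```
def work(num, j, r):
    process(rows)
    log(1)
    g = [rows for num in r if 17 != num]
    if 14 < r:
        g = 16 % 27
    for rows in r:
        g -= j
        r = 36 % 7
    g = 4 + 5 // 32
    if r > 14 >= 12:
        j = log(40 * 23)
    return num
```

Transformed code:
def work(num, j, r):
    process(rows)
    log(1)
    g = []
    for num in r:
        if 17 != num:
            g.append(rows)
    if 14 < r:
        g = 16 % 27
    for rows in r:
        g = g - j
        r = 36 % 7
    g = 4 + 5 // 32
    if r > 14 >= 12:
        j = log(40 * 23)
    return num

11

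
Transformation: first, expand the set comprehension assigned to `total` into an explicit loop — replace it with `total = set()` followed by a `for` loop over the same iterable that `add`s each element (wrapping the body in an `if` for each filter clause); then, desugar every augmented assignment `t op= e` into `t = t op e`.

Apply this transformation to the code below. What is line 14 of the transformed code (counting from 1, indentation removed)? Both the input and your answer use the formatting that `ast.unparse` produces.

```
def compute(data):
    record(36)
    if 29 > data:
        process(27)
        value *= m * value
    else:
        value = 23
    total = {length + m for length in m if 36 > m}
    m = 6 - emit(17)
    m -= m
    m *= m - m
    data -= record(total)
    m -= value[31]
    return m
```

Transformed code:
def compute(data):
    record(36)
    if 29 > data:
        process(27)
        value = value * (m * value)
    else:
        value = 23
    total = set()
    for length in m:
        if 36 > m:
            total.add(length + m)
    m = 6 - emit(17)
    m = m - m
    m = m * (m - m)
    data = data - record(total)
    m = m - value[31]
    return m

m = m * (m - m)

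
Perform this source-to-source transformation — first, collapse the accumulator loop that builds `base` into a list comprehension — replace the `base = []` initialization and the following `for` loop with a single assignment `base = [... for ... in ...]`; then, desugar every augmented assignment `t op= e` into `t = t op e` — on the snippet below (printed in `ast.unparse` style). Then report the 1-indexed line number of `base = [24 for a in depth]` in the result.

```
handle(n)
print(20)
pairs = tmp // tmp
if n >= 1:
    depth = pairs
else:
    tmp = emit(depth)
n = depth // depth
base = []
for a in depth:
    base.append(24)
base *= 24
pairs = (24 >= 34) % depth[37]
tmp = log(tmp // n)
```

Transformed code:
handle(n)
print(20)
pairs = tmp // tmp
if n >= 1:
    depth = pairs
else:
    tmp = emit(depth)
n = depth // depth
base = [24 for a in depth]
base = base * 24
pairs = (24 >= 34) % depth[37]
tmp = log(tmp // n)

9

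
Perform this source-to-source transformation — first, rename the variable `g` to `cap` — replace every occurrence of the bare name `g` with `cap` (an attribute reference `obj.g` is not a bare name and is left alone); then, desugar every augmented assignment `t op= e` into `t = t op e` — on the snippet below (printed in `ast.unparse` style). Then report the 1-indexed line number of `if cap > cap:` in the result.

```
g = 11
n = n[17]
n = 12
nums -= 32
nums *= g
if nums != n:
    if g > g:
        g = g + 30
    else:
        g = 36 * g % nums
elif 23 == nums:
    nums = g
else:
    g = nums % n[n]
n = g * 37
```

Transformed code:
cap = 11
n = n[17]
n = 12
nums = nums - 32
nums = nums * cap
if nums != n:
    if cap > cap:
        cap = cap + 30
    else:
        cap = 36 * cap % nums
elif 23 == nums:
    nums = cap
else:
    cap = nums % n[n]
n = cap * 37

7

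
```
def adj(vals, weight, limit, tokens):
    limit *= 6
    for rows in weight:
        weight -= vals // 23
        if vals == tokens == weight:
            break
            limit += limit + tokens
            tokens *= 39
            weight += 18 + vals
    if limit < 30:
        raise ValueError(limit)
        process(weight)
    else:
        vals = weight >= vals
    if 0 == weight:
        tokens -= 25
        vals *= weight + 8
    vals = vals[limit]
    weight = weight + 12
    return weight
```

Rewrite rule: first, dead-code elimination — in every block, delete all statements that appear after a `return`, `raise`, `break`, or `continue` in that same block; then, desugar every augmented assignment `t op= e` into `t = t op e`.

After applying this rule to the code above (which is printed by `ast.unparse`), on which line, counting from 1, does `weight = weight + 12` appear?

15

Transformed code:
def adj(vals, weight, limit, tokens):
    limit = limit * 6
    for rows in weight:
        weight = weight - vals // 23
        if vals == tokens == weight:
            break
    if limit < 30:
        raise ValueError(limit)
    else:
        vals = weight >= vals
    if 0 == weight:
        tokens = tokens - 25
        vals = vals * (weight + 8)
    vals = vals[limit]
    weight = weight + 12
    return weight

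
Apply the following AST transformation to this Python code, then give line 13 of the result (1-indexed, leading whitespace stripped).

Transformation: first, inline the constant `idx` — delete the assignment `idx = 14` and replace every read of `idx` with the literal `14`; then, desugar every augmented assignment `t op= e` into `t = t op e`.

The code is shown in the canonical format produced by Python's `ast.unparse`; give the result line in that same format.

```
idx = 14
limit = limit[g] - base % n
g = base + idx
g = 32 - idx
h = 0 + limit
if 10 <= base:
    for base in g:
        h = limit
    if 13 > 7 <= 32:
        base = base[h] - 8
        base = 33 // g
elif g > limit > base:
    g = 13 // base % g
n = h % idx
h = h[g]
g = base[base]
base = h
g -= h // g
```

n = h % 14

Transformed code:
limit = limit[g] - base % n
g = base + 14
g = 32 - 14
h = 0 + limit
if 10 <= base:
    for base in g:
        h = limit
    if 13 > 7 <= 32:
        base = base[h] - 8
        base = 33 // g
elif g > limit > base:
    g = 13 // base % g
n = h % 14
h = h[g]
g = base[base]
base = h
g = g - h // g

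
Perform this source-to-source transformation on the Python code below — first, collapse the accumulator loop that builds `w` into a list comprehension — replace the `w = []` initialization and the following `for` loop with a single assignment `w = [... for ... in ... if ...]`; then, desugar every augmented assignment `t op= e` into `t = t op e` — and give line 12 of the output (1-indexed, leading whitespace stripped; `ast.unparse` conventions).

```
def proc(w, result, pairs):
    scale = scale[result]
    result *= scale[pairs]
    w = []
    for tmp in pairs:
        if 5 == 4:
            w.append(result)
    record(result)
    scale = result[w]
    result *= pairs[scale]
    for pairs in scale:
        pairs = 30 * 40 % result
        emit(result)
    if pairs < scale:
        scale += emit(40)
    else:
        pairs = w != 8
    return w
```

Transformed code:
def proc(w, result, pairs):
    scale = scale[result]
    result = result * scale[pairs]
    w = [result for tmp in pairs if 5 == 4]
    record(result)
    scale = result[w]
    result = result * pairs[scale]
    for pairs in scale:
        pairs = 30 * 40 % result
        emit(result)
    if pairs < scale:
        scale = scale + emit(40)
    else:
        pairs = w != 8
    return w

scale = scale + emit(40)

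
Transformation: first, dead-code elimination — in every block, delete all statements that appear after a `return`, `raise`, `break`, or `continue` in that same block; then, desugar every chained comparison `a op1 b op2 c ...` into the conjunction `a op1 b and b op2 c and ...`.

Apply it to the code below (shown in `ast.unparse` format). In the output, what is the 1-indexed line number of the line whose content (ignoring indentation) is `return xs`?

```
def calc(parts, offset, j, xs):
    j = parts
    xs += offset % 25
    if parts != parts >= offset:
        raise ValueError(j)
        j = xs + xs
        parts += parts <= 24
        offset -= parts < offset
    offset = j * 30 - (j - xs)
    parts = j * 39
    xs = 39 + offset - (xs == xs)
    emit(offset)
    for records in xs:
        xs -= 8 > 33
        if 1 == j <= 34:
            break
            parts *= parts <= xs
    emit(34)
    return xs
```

Transformed code:
def calc(parts, offset, j, xs):
    j = parts
    xs += offset % 25
    if parts != parts and parts >= offset:
        raise ValueError(j)
    offset = j * 30 - (j - xs)
    parts = j * 39
    xs = 39 + offset - (xs == xs)
    emit(offset)
    for records in xs:
        xs -= 8 > 33
        if 1 == j and j <= 34:
            break
    emit(34)
    return xs

15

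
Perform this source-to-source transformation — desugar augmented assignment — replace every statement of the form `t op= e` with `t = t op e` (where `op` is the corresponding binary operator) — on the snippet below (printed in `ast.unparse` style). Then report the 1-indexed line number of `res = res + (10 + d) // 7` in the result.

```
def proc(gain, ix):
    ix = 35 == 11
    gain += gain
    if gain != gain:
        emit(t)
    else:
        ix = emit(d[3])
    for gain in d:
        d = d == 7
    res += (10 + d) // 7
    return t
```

10

Transformed code:
def proc(gain, ix):
    ix = 35 == 11
    gain = gain + gain
    if gain != gain:
        emit(t)
    else:
        ix = emit(d[3])
    for gain in d:
        d = d == 7
    res = res + (10 + d) // 7
    return t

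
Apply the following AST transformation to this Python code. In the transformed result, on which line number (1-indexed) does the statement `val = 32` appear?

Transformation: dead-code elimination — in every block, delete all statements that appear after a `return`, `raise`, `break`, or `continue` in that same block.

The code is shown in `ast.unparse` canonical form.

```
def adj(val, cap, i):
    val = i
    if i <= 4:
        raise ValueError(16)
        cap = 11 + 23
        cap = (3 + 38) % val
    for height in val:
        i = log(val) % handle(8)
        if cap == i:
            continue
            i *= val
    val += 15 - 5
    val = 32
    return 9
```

Transformed code:
def adj(val, cap, i):
    val = i
    if i <= 4:
        raise ValueError(16)
    for height in val:
        i = log(val) % handle(8)
        if cap == i:
            continue
    val += 15 - 5
    val = 32
    return 9

10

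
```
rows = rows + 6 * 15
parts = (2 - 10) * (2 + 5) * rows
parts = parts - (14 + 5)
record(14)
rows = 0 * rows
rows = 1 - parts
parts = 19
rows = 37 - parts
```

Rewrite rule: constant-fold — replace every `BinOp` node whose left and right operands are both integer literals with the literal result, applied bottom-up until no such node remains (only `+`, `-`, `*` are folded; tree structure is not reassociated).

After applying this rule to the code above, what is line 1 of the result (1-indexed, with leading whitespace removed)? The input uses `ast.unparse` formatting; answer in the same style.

rows = rows + 90

Transformed code:
rows = rows + 90
parts = -56 * rows
parts = parts - 19
record(14)
rows = 0 * rows
rows = 1 - parts
parts = 19
rows = 37 - parts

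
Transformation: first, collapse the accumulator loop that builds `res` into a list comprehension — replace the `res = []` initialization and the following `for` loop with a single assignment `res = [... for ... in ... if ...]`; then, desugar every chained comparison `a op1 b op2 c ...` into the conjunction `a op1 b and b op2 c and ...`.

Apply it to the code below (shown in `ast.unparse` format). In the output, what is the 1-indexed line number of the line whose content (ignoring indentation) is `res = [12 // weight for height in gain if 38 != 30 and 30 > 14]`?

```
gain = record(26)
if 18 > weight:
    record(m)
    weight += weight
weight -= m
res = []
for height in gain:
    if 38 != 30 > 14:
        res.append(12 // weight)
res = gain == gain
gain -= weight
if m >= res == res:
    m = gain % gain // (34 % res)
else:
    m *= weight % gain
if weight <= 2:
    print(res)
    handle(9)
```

Transformed code:
gain = record(26)
if 18 > weight:
    record(m)
    weight += weight
weight -= m
res = [12 // weight for height in gain if 38 != 30 and 30 > 14]
res = gain == gain
gain -= weight
if m >= res and res == res:
    m = gain % gain // (34 % res)
else:
    m *= weight % gain
if weight <= 2:
    print(res)
    handle(9)

6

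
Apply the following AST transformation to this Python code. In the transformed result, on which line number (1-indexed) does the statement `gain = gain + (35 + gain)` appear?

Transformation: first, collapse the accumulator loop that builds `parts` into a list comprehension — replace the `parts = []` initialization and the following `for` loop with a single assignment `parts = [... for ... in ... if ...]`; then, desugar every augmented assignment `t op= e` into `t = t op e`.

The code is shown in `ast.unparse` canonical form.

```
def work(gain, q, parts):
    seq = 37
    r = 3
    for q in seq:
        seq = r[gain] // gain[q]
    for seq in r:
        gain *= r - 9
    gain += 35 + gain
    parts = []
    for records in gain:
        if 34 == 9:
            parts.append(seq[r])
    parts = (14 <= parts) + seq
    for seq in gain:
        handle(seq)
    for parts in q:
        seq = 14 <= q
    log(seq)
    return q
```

Transformed code:
def work(gain, q, parts):
    seq = 37
    r = 3
    for q in seq:
        seq = r[gain] // gain[q]
    for seq in r:
        gain = gain * (r - 9)
    gain = gain + (35 + gain)
    parts = [seq[r] for records in gain if 34 == 9]
    parts = (14 <= parts) + seq
    for seq in gain:
        handle(seq)
    for parts in q:
        seq = 14 <= q
    log(seq)
    return q

8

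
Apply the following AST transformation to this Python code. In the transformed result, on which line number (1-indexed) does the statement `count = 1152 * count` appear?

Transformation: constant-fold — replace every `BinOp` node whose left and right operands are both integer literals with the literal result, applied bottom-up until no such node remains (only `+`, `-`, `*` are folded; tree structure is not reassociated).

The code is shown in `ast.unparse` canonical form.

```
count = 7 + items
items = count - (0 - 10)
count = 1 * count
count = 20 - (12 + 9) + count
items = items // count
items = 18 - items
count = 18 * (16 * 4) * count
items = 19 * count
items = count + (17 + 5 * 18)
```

7

Transformed code:
count = 7 + items
items = count - -10
count = 1 * count
count = -1 + count
items = items // count
items = 18 - items
count = 1152 * count
items = 19 * count
items = count + 107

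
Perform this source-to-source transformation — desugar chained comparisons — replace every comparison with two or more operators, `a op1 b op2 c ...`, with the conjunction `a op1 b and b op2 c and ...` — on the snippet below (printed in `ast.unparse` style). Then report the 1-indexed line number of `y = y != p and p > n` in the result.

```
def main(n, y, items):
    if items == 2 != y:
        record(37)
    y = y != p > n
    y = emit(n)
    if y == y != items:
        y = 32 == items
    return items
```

Transformed code:
def main(n, y, items):
    if items == 2 and 2 != y:
        record(37)
    y = y != p and p > n
    y = emit(n)
    if y == y and y != items:
        y = 32 == items
    return items

4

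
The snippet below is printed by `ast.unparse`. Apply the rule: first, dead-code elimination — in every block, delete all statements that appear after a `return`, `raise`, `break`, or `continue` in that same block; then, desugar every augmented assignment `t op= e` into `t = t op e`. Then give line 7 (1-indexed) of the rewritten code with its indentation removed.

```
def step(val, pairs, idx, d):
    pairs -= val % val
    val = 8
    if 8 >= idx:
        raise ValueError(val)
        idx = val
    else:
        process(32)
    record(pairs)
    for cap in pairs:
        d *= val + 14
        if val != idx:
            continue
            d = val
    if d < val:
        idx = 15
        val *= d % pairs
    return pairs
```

process(32)

Transformed code:
def step(val, pairs, idx, d):
    pairs = pairs - val % val
    val = 8
    if 8 >= idx:
        raise ValueError(val)
    else:
        process(32)
    record(pairs)
    for cap in pairs:
        d = d * (val + 14)
        if val != idx:
            continue
    if d < val:
        idx = 15
        val = val * (d % pairs)
    return pairs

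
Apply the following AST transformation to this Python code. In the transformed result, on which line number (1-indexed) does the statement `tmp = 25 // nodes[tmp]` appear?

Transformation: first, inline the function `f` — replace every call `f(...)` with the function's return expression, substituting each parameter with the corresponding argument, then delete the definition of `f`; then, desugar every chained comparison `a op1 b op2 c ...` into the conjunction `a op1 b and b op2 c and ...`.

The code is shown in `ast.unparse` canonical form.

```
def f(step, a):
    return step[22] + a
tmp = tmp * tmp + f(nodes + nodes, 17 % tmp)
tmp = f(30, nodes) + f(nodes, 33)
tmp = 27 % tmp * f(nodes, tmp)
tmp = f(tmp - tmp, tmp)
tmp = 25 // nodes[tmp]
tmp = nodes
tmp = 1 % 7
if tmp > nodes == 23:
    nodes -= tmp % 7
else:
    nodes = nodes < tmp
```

5

Transformed code:
tmp = tmp * tmp + ((nodes + nodes)[22] + 17 % tmp)
tmp = 30[22] + nodes + (nodes[22] + 33)
tmp = 27 % tmp * (nodes[22] + tmp)
tmp = (tmp - tmp)[22] + tmp
tmp = 25 // nodes[tmp]
tmp = nodes
tmp = 1 % 7
if tmp > nodes and nodes == 23:
    nodes -= tmp % 7
else:
    nodes = nodes < tmp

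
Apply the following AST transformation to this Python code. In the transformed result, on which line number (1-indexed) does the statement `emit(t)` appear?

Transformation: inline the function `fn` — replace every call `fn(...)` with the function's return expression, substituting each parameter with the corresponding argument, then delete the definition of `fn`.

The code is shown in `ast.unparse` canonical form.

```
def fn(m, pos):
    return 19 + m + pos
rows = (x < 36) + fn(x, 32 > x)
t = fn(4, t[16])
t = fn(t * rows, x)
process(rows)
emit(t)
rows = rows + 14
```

Transformed code:
rows = (x < 36) + (19 + x + (32 > x))
t = 19 + 4 + t[16]
t = 19 + t * rows + x
process(rows)
emit(t)
rows = rows + 14

5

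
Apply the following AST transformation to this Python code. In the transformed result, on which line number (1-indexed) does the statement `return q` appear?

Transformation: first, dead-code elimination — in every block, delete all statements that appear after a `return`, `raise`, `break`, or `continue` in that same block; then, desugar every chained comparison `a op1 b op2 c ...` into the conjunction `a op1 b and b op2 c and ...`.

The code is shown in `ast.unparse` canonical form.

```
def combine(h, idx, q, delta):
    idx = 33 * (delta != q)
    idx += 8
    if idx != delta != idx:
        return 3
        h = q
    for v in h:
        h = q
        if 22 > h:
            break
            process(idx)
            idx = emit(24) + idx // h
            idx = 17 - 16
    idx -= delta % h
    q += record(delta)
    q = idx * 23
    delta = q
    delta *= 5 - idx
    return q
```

15

Transformed code:
def combine(h, idx, q, delta):
    idx = 33 * (delta != q)
    idx += 8
    if idx != delta and delta != idx:
        return 3
    for v in h:
        h = q
        if 22 > h:
            break
    idx -= delta % h
    q += record(delta)
    q = idx * 23
    delta = q
    delta *= 5 - idx
    return q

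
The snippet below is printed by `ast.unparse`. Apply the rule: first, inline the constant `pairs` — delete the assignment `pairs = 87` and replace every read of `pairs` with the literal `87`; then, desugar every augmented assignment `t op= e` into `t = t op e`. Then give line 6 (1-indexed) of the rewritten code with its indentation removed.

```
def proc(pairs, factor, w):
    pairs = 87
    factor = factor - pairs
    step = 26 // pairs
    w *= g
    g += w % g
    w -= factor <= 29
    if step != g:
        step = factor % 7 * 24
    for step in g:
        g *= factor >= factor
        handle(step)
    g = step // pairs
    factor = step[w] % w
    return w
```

w = w - (factor <= 29)

Transformed code:
def proc(pairs, factor, w):
    factor = factor - 87
    step = 26 // 87
    w = w * g
    g = g + w % g
    w = w - (factor <= 29)
    if step != g:
        step = factor % 7 * 24
    for step in g:
        g = g * (factor >= factor)
        handle(step)
    g = step // 87
    factor = step[w] % w
    return w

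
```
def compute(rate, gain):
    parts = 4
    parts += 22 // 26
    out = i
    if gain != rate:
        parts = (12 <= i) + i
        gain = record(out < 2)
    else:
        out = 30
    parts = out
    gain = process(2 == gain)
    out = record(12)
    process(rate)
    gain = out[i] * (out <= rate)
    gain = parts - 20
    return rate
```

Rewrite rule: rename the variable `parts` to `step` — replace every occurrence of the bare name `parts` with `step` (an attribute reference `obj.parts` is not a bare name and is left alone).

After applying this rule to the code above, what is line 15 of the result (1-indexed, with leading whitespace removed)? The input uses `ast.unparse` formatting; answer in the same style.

Transformed code:
def compute(rate, gain):
    step = 4
    step += 22 // 26
    out = i
    if gain != rate:
        step = (12 <= i) + i
        gain = record(out < 2)
    else:
        out = 30
    step = out
    gain = process(2 == gain)
    out = record(12)
    process(rate)
    gain = out[i] * (out <= rate)
    gain = step - 20
    return rate

gain = step - 20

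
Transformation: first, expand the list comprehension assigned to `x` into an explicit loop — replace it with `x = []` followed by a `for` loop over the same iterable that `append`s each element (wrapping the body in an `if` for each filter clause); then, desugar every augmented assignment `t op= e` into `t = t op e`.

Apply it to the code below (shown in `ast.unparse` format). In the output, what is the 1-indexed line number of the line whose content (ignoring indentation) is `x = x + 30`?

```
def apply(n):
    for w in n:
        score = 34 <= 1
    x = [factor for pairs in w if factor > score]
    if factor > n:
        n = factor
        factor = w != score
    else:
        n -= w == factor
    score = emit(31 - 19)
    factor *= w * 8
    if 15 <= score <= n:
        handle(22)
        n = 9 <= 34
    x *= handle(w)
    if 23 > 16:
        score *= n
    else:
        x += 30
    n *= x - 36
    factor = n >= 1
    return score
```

Transformed code:
def apply(n):
    for w in n:
        score = 34 <= 1
    x = []
    for pairs in w:
        if factor > score:
            x.append(factor)
    if factor > n:
        n = factor
        factor = w != score
    else:
        n = n - (w == factor)
    score = emit(31 - 19)
    factor = factor * (w * 8)
    if 15 <= score <= n:
        handle(22)
        n = 9 <= 34
    x = x * handle(w)
    if 23 > 16:
        score = score * n
    else:
        x = x + 30
    n = n * (x - 36)
    factor = n >= 1
    return score

22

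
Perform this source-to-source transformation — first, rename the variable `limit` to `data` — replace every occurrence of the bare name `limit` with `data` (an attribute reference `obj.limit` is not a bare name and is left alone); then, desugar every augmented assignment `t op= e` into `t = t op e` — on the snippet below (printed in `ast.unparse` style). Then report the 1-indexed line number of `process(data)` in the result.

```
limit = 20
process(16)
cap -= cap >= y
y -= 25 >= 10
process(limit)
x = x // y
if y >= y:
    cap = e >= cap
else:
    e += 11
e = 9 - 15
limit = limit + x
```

Transformed code:
data = 20
process(16)
cap = cap - (cap >= y)
y = y - (25 >= 10)
process(data)
x = x // y
if y >= y:
    cap = e >= cap
else:
    e = e + 11
e = 9 - 15
data = data + x

5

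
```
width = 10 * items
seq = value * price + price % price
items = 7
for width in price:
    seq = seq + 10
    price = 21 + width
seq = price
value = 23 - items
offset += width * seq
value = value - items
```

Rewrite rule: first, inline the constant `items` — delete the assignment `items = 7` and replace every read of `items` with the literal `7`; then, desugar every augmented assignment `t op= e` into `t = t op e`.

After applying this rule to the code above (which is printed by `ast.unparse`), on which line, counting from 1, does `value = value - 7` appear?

Transformed code:
width = 10 * 7
seq = value * price + price % price
for width in price:
    seq = seq + 10
    price = 21 + width
seq = price
value = 23 - 7
offset = offset + width * seq
value = value - 7

9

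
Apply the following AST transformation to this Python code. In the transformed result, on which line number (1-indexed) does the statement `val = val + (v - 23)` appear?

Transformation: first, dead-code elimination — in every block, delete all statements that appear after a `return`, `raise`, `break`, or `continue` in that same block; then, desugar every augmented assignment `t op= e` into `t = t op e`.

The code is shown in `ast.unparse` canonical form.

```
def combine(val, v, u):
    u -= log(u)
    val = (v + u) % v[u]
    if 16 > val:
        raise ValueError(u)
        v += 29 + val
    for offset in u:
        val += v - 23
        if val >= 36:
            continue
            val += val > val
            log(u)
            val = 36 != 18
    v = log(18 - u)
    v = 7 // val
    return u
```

7

Transformed code:
def combine(val, v, u):
    u = u - log(u)
    val = (v + u) % v[u]
    if 16 > val:
        raise ValueError(u)
    for offset in u:
        val = val + (v - 23)
        if val >= 36:
            continue
    v = log(18 - u)
    v = 7 // val
    return u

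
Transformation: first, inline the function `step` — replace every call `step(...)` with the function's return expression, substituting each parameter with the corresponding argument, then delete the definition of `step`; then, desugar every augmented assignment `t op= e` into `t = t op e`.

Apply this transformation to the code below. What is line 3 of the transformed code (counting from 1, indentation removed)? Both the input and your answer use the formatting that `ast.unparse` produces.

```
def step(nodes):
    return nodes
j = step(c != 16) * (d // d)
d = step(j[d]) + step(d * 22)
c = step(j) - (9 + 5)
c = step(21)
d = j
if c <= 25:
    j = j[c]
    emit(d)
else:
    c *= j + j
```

Transformed code:
j = (c != 16) * (d // d)
d = j[d] + d * 22
c = j - (9 + 5)
c = 21
d = j
if c <= 25:
    j = j[c]
    emit(d)
else:
    c = c * (j + j)

c = j - (9 + 5)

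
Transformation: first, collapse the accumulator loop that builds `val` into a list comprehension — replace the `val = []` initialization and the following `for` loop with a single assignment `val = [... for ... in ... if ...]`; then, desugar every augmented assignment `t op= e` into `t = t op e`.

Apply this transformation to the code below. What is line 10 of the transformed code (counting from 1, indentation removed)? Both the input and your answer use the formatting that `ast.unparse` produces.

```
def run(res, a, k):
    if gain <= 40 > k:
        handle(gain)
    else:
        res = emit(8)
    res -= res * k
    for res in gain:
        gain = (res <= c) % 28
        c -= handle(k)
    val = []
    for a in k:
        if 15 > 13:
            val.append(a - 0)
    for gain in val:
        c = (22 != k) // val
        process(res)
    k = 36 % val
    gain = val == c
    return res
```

Transformed code:
def run(res, a, k):
    if gain <= 40 > k:
        handle(gain)
    else:
        res = emit(8)
    res = res - res * k
    for res in gain:
        gain = (res <= c) % 28
        c = c - handle(k)
    val = [a - 0 for a in k if 15 > 13]
    for gain in val:
        c = (22 != k) // val
        process(res)
    k = 36 % val
    gain = val == c
    return res

val = [a - 0 for a in k if 15 > 13]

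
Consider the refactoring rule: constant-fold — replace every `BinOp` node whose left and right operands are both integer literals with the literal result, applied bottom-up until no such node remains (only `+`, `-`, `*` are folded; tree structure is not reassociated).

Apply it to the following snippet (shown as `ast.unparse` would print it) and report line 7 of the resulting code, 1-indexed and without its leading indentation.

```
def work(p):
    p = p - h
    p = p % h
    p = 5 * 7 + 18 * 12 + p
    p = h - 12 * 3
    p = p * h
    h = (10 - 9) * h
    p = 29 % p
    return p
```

h = 1 * h

Transformed code:
def work(p):
    p = p - h
    p = p % h
    p = 251 + p
    p = h - 36
    p = p * h
    h = 1 * h
    p = 29 % p
    return p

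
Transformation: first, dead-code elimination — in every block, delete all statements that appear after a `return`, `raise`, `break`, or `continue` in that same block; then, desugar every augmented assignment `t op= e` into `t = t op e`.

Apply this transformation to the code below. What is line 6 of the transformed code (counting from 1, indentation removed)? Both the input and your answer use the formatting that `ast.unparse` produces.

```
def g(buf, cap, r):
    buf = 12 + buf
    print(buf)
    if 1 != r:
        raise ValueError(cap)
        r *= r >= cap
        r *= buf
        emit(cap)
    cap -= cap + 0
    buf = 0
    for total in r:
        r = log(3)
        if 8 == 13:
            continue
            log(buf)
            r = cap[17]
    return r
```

cap = cap - (cap + 0)

Transformed code:
def g(buf, cap, r):
    buf = 12 + buf
    print(buf)
    if 1 != r:
        raise ValueError(cap)
    cap = cap - (cap + 0)
    buf = 0
    for total in r:
        r = log(3)
        if 8 == 13:
            continue
    return r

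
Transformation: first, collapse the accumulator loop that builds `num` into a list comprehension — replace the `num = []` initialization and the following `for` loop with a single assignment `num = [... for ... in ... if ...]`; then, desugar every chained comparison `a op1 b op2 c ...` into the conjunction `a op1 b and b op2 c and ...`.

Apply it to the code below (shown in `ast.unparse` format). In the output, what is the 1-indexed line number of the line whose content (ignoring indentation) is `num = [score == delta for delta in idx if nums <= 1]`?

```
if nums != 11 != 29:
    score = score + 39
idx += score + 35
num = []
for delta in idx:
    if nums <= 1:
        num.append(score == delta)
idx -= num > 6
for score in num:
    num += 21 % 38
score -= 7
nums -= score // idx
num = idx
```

4

Transformed code:
if nums != 11 and 11 != 29:
    score = score + 39
idx += score + 35
num = [score == delta for delta in idx if nums <= 1]
idx -= num > 6
for score in num:
    num += 21 % 38
score -= 7
nums -= score // idx
num = idx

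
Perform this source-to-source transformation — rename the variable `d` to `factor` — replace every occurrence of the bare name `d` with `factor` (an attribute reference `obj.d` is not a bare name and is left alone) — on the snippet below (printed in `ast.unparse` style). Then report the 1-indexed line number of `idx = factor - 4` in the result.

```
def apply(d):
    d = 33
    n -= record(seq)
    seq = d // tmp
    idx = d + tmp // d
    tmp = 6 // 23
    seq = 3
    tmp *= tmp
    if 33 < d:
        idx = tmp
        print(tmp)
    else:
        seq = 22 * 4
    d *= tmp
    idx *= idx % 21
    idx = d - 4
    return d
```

Transformed code:
def apply(factor):
    factor = 33
    n -= record(seq)
    seq = factor // tmp
    idx = factor + tmp // factor
    tmp = 6 // 23
    seq = 3
    tmp *= tmp
    if 33 < factor:
        idx = tmp
        print(tmp)
    else:
        seq = 22 * 4
    factor *= tmp
    idx *= idx % 21
    idx = factor - 4
    return factor

16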